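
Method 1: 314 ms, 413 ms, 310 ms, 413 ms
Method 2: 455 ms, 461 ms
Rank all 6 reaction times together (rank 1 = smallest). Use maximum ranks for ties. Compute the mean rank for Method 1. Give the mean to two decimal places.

2.75

Sorted (ascending): 310, 314, 413, 413, 455, 461
The 2 values of 413 occupy positions 3–4 → each gets rank 4.
Method 1 values → pooled ranks: 314→2, 413→4, 310→1, 413→4
Mean rank = (2 + 4 + 1 + 4) / 4 = 2.75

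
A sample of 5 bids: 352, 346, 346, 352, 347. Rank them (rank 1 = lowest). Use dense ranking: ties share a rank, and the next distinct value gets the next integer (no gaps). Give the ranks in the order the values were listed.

Sorted (ascending): 346, 346, 347, 352, 352
The 2 values of 346 share dense rank 1.
The 2 values of 352 share dense rank 3.
Remaining distinct values take the next consecutive integers.

3, 1, 1, 3, 2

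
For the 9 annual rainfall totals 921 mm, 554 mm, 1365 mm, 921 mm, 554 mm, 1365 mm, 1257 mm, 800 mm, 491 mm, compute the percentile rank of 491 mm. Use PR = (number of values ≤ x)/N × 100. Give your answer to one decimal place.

11.1

N = 9.
Strictly below 491: 0. Equal to 491: 1.
PR = 1/9 × 100 = 11.1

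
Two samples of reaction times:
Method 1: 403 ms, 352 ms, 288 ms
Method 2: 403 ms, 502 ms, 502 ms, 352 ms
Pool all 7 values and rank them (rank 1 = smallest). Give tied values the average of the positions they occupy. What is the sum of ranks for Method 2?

20

Sorted (ascending): 288, 352, 352, 403, 403, 502, 502
The 2 values of 352 occupy positions 2–3 → average rank (2+3)/2 = 2.5.
The 2 values of 403 occupy positions 4–5 → average rank (4+5)/2 = 4.5.
The 2 values of 502 occupy positions 6–7 → average rank (6+7)/2 = 6.5.
Method 2 values → pooled ranks: 403→4.5, 502→6.5, 502→6.5, 352→2.5
Rank sum = 4.5 + 6.5 + 6.5 + 2.5 = 20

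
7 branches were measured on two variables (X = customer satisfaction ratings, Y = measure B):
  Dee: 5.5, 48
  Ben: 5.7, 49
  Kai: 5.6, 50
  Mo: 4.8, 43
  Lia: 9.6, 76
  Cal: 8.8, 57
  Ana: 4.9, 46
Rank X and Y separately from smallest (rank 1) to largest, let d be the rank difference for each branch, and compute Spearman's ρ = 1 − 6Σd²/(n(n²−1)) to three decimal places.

0.964

Ranks of variable 1: 3, 5, 4, 1, 7, 6, 2
Ranks of variable 2: 3, 4, 5, 1, 7, 6, 2
d = r₁ − r₂: 0, 1, -1, 0, 0, 0, 0
d²: 0, 1, 1, 0, 0, 0, 0; Σd² = 2
ρ = 1 − 6·2/(7·48) = 1 − 12/336 = 0.964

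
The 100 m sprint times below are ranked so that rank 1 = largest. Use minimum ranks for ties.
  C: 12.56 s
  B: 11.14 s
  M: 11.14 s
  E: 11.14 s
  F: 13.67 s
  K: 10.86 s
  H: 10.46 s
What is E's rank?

3

Sorted (descending): 13.67, 12.56, 11.14, 11.14, 11.14, 10.86, 10.46
The 3 values of 11.14 occupy positions 3–5 → each gets rank 3.
E has value 11.14 s → rank 3.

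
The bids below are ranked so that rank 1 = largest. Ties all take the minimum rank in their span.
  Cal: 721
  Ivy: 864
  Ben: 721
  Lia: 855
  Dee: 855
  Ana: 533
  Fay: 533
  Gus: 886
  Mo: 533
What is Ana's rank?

7

Sorted (descending): 886, 864, 855, 855, 721, 721, 533, 533, 533
The 2 values of 855 occupy positions 3–4 → each gets rank 3.
The 2 values of 721 occupy positions 5–6 → each gets rank 5.
The 3 values of 533 occupy positions 7–9 → each gets rank 7.
Ana has value 533 → rank 7.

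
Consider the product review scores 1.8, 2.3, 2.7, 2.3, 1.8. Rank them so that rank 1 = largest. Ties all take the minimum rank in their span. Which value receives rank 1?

Sorted (descending): 2.7, 2.3, 2.3, 1.8, 1.8
The 2 values of 2.3 occupy positions 2–3 → each gets rank 2.
The 2 values of 1.8 occupy positions 4–5 → each gets rank 4.
Rank 1 → value 2.7.

2.7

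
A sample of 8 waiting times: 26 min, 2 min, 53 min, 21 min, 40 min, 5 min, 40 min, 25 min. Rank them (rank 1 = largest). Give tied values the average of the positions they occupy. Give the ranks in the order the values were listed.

4, 8, 1, 6, 2.5, 7, 2.5, 5

Sorted (descending): 53, 40, 40, 26, 25, 21, 5, 2
The 2 values of 40 occupy positions 2–3 → average rank (2+3)/2 = 2.5.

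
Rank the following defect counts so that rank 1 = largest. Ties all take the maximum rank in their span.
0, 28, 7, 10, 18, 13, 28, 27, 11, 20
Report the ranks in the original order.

10, 2, 9, 8, 5, 6, 2, 3, 7, 4

Sorted (descending): 28, 28, 27, 20, 18, 13, 11, 10, 7, 0
The 2 values of 28 occupy positions 1–2 → each gets rank 2.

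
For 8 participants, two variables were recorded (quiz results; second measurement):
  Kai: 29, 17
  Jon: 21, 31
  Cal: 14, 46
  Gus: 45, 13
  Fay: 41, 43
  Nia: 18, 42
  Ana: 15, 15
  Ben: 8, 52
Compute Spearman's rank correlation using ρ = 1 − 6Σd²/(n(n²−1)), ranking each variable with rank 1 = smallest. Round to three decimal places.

-0.619

Ranks of variable 1: 6, 5, 2, 8, 7, 4, 3, 1
Ranks of variable 2: 3, 4, 7, 1, 6, 5, 2, 8
d = r₁ − r₂: 3, 1, -5, 7, 1, -1, 1, -7
d²: 9, 1, 25, 49, 1, 1, 1, 49; Σd² = 136
ρ = 1 − 6·136/(8·63) = 1 − 816/504 = -0.619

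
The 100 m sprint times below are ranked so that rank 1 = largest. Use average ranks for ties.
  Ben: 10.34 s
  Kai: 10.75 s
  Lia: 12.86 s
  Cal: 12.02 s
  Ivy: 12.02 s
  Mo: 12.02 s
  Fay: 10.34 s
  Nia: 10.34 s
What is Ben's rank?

7

Sorted (descending): 12.86, 12.02, 12.02, 12.02, 10.75, 10.34, 10.34, 10.34
The 3 values of 12.02 occupy positions 2–4 → average rank 3.
The 3 values of 10.34 occupy positions 6–8 → average rank 7.
Ben has value 10.34 s → rank 7.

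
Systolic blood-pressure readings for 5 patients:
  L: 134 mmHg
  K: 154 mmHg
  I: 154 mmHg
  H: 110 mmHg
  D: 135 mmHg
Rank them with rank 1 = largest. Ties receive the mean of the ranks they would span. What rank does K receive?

Sorted (descending): 154, 154, 135, 134, 110
The 2 values of 154 occupy positions 1–2 → average rank (1+2)/2 = 1.5.
K has value 154 mmHg → rank 1.5.

1.5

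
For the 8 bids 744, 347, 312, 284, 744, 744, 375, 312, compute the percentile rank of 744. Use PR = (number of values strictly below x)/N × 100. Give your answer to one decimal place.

62.5

N = 8.
Strictly below 744: 5. Equal to 744: 3.
PR = 5/8 × 100 = 62.5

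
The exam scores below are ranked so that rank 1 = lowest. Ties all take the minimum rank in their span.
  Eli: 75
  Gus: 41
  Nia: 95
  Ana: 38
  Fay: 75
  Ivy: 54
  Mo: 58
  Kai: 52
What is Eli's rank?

Sorted (ascending): 38, 41, 52, 54, 58, 75, 75, 95
The 2 values of 75 occupy positions 6–7 → each gets rank 6.
Eli has value 75 → rank 6.

6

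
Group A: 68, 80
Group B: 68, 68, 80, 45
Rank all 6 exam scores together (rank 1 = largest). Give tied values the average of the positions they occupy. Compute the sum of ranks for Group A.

5.5

Sorted (descending): 80, 80, 68, 68, 68, 45
The 2 values of 80 occupy positions 1–2 → average rank (1+2)/2 = 1.5.
The 3 values of 68 occupy positions 3–5 → average rank 4.
Group A values → pooled ranks: 68→4, 80→1.5
Rank sum = 4 + 1.5 = 5.5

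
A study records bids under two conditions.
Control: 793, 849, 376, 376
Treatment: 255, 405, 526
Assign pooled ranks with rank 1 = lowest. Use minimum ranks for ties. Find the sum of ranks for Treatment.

Sorted (ascending): 255, 376, 376, 405, 526, 793, 849
The 2 values of 376 occupy positions 2–3 → each gets rank 2.
Treatment values → pooled ranks: 255→1, 405→4, 526→5
Rank sum = 1 + 4 + 5 = 10

10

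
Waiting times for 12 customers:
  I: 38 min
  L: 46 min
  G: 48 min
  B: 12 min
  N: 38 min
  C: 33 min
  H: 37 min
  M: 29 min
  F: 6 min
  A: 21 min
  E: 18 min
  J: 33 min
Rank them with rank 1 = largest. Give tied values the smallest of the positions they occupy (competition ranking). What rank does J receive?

Sorted (descending): 48, 46, 38, 38, 37, 33, 33, 29, 21, 18, 12, 6
The 2 values of 38 occupy positions 3–4 → each gets rank 3.
The 2 values of 33 occupy positions 6–7 → each gets rank 6.
J has value 33 min → rank 6.

6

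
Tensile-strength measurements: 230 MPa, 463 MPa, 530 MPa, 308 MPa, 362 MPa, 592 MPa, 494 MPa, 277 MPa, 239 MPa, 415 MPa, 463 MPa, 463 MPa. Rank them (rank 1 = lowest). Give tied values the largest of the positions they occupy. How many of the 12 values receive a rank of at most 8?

Sorted (ascending): 230, 239, 277, 308, 362, 415, 463, 463, 463, 494, 530, 592
The 3 values of 463 occupy positions 7–9 → each gets rank 9.
Ranks ≤ 8: {1, 2, 3, 4, 5, 6} → 6 values.

6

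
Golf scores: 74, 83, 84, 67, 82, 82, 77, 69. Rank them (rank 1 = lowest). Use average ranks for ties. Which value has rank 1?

67

Sorted (ascending): 67, 69, 74, 77, 82, 82, 83, 84
The 2 values of 82 occupy positions 5–6 → average rank (5+6)/2 = 5.5.
Rank 1 → value 67.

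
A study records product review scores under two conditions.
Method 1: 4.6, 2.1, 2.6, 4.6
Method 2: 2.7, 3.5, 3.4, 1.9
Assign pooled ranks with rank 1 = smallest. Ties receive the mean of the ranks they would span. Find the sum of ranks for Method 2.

16

Sorted (ascending): 1.9, 2.1, 2.6, 2.7, 3.4, 3.5, 4.6, 4.6
The 2 values of 4.6 occupy positions 7–8 → average rank (7+8)/2 = 7.5.
Method 2 values → pooled ranks: 2.7→4, 3.5→6, 3.4→5, 1.9→1
Rank sum = 4 + 6 + 5 + 1 = 16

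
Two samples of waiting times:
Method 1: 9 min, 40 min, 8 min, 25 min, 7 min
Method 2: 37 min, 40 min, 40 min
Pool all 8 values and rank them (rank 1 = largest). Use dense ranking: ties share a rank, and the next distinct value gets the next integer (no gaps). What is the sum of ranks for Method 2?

Sorted (descending): 40, 40, 40, 37, 25, 9, 8, 7
The 3 values of 40 share dense rank 1.
Remaining distinct values take the next consecutive integers.
Method 2 values → pooled ranks: 37→2, 40→1, 40→1
Rank sum = 2 + 1 + 1 = 4

4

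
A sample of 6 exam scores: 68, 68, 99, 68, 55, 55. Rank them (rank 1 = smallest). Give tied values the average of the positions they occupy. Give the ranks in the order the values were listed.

4, 4, 6, 4, 1.5, 1.5

Sorted (ascending): 55, 55, 68, 68, 68, 99
The 2 values of 55 occupy positions 1–2 → average rank (1+2)/2 = 1.5.
The 3 values of 68 occupy positions 3–5 → average rank 4.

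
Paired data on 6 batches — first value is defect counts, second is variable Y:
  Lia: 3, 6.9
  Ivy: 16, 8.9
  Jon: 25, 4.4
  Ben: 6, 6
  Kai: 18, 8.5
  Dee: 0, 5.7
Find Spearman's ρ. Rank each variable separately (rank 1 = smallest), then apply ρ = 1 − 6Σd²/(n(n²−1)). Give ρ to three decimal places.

Ranks of variable 1: 2, 4, 6, 3, 5, 1
Ranks of variable 2: 4, 6, 1, 3, 5, 2
d = r₁ − r₂: -2, -2, 5, 0, 0, -1
d²: 4, 4, 25, 0, 0, 1; Σd² = 34
ρ = 1 − 6·34/(6·35) = 1 − 204/210 = 0.029

0.029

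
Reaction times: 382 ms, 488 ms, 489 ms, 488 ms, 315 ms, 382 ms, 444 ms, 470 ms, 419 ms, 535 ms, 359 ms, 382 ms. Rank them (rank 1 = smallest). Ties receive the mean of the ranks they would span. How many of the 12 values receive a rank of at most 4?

5

Sorted (ascending): 315, 359, 382, 382, 382, 419, 444, 470, 488, 488, 489, 535
The 3 values of 382 occupy positions 3–5 → average rank 4.
The 2 values of 488 occupy positions 9–10 → average rank (9+10)/2 = 9.5.
Ranks ≤ 4: {1, 2, 4, 4, 4} → 5 values.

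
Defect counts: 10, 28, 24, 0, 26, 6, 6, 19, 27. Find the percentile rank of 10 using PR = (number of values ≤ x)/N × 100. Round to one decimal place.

N = 9.
Strictly below 10: 3. Equal to 10: 1.
PR = 4/9 × 100 = 44.4

44.4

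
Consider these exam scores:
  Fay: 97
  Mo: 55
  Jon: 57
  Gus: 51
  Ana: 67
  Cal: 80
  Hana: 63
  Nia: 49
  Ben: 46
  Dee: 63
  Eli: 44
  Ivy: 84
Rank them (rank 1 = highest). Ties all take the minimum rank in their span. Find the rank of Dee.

Sorted (descending): 97, 84, 80, 67, 63, 63, 57, 55, 51, 49, 46, 44
The 2 values of 63 occupy positions 5–6 → each gets rank 5.
Dee has value 63 → rank 5.

5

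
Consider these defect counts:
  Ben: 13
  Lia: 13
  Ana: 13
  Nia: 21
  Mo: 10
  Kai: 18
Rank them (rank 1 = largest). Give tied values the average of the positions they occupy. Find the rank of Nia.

1

Sorted (descending): 21, 18, 13, 13, 13, 10
The 3 values of 13 occupy positions 3–5 → average rank 4.
Nia has value 21 → rank 1.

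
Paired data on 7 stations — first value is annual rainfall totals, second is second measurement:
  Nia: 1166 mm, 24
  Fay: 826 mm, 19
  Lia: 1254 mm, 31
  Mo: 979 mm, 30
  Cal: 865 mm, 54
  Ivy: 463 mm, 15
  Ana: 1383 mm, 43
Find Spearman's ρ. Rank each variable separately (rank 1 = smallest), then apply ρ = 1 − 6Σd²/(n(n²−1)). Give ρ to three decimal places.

0.607

Ranks of variable 1: 5, 2, 6, 4, 3, 1, 7
Ranks of variable 2: 3, 2, 5, 4, 7, 1, 6
d = r₁ − r₂: 2, 0, 1, 0, -4, 0, 1
d²: 4, 0, 1, 0, 16, 0, 1; Σd² = 22
ρ = 1 − 6·22/(7·48) = 1 − 132/336 = 0.607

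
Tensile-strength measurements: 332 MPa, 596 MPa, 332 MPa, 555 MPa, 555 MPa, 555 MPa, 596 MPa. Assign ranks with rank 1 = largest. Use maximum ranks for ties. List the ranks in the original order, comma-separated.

7, 2, 7, 5, 5, 5, 2

Sorted (descending): 596, 596, 555, 555, 555, 332, 332
The 2 values of 596 occupy positions 1–2 → each gets rank 2.
The 3 values of 555 occupy positions 3–5 → each gets rank 5.
The 2 values of 332 occupy positions 6–7 → each gets rank 7.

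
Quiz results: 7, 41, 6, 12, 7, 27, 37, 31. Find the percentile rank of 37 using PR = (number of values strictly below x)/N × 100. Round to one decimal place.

75.0

N = 8.
Strictly below 37: 6. Equal to 37: 1.
PR = 6/8 × 100 = 75.0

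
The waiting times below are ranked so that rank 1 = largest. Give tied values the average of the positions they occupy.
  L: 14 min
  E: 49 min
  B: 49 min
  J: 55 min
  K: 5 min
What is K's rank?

5

Sorted (descending): 55, 49, 49, 14, 5
The 2 values of 49 occupy positions 2–3 → average rank (2+3)/2 = 2.5.
K has value 5 min → rank 5.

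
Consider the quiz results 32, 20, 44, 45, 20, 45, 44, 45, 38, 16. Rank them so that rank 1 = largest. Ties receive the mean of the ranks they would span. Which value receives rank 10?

Sorted (descending): 45, 45, 45, 44, 44, 38, 32, 20, 20, 16
The 3 values of 45 occupy positions 1–3 → average rank 2.
The 2 values of 44 occupy positions 4–5 → average rank (4+5)/2 = 4.5.
The 2 values of 20 occupy positions 8–9 → average rank (8+9)/2 = 8.5.
Rank 10 → value 16.

16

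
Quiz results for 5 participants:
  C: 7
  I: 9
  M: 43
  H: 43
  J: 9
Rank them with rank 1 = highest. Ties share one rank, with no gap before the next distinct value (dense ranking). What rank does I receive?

Sorted (descending): 43, 43, 9, 9, 7
The 2 values of 43 share dense rank 1.
The 2 values of 9 share dense rank 2.
Remaining distinct values take the next consecutive integers.
I has value 9 → rank 2.

2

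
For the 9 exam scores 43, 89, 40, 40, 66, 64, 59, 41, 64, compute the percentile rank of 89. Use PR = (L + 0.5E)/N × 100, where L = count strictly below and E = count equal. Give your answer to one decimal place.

N = 9.
Strictly below 89: 8. Equal to 89: 1.
PR = (8 + 0.5·1)/9 × 100 = 94.4

94.4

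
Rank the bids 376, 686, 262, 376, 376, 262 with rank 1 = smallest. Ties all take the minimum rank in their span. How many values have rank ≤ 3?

Sorted (ascending): 262, 262, 376, 376, 376, 686
The 2 values of 262 occupy positions 1–2 → each gets rank 1.
The 3 values of 376 occupy positions 3–5 → each gets rank 3.
Ranks ≤ 3: {1, 1, 3, 3, 3} → 5 values.

5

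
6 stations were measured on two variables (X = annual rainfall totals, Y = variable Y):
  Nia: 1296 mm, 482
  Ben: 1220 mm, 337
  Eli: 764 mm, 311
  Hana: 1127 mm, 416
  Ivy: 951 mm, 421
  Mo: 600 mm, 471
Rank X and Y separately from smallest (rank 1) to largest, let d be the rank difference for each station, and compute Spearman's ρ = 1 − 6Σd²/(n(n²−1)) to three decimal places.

Ranks of variable 1: 6, 5, 2, 4, 3, 1
Ranks of variable 2: 6, 2, 1, 3, 4, 5
d = r₁ − r₂: 0, 3, 1, 1, -1, -4
d²: 0, 9, 1, 1, 1, 16; Σd² = 28
ρ = 1 − 6·28/(6·35) = 1 − 168/210 = 0.200

0.200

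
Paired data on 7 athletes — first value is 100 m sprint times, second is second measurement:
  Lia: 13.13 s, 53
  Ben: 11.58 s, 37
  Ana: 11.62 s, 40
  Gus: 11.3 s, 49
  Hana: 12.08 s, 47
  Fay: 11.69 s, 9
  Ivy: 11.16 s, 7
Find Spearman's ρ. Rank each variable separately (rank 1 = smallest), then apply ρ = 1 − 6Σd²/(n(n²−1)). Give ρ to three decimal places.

Ranks of variable 1: 7, 3, 4, 2, 6, 5, 1
Ranks of variable 2: 7, 3, 4, 6, 5, 2, 1
d = r₁ − r₂: 0, 0, 0, -4, 1, 3, 0
d²: 0, 0, 0, 16, 1, 9, 0; Σd² = 26
ρ = 1 − 6·26/(7·48) = 1 − 156/336 = 0.536

0.536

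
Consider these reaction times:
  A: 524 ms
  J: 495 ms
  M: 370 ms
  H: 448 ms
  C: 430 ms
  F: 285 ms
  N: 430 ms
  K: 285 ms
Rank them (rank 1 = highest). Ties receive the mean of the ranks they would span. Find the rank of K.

7.5

Sorted (descending): 524, 495, 448, 430, 430, 370, 285, 285
The 2 values of 430 occupy positions 4–5 → average rank (4+5)/2 = 4.5.
The 2 values of 285 occupy positions 7–8 → average rank (7+8)/2 = 7.5.
K has value 285 ms → rank 7.5.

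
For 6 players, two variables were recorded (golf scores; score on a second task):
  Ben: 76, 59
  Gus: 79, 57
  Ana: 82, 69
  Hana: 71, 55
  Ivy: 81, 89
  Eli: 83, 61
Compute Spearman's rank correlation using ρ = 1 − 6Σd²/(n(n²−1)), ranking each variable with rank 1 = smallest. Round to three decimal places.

0.714

Ranks of variable 1: 2, 3, 5, 1, 4, 6
Ranks of variable 2: 3, 2, 5, 1, 6, 4
d = r₁ − r₂: -1, 1, 0, 0, -2, 2
d²: 1, 1, 0, 0, 4, 4; Σd² = 10
ρ = 1 − 6·10/(6·35) = 1 − 60/210 = 0.714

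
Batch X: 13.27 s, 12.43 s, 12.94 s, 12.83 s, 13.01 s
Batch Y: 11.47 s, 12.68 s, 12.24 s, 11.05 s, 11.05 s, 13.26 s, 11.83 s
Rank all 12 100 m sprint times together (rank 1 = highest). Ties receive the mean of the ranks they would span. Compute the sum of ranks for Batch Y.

Sorted (descending): 13.27, 13.26, 13.01, 12.94, 12.83, 12.68, 12.43, 12.24, 11.83, 11.47, 11.05, 11.05
The 2 values of 11.05 occupy positions 11–12 → average rank (11+12)/2 = 11.5.
Batch Y values → pooled ranks: 11.47→10, 12.68→6, 12.24→8, 11.05→11.5, 11.05→11.5, 13.26→2, 11.83→9
Rank sum = 10 + 6 + 8 + 11.5 + 11.5 + 2 + 9 = 58

58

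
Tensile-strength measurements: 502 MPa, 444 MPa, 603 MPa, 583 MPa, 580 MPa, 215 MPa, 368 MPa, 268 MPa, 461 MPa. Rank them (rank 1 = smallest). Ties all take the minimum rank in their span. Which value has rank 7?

Sorted (ascending): 215, 268, 368, 444, 461, 502, 580, 583, 603
No ties — each value takes its position as its rank.
Rank 7 → value 580.

580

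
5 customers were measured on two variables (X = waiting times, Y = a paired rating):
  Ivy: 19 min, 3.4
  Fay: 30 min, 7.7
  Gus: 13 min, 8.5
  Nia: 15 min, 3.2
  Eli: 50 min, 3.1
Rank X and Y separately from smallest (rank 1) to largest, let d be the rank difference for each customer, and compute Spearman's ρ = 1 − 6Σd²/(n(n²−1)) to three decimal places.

Ranks of variable 1: 3, 4, 1, 2, 5
Ranks of variable 2: 3, 4, 5, 2, 1
d = r₁ − r₂: 0, 0, -4, 0, 4
d²: 0, 0, 16, 0, 16; Σd² = 32
ρ = 1 − 6·32/(5·24) = 1 − 192/120 = -0.600

-0.600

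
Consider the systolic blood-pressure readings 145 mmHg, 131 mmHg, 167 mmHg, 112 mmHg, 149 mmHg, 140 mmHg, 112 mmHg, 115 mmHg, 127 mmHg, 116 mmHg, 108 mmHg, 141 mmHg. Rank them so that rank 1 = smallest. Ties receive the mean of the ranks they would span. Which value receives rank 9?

141

Sorted (ascending): 108, 112, 112, 115, 116, 127, 131, 140, 141, 145, 149, 167
The 2 values of 112 occupy positions 2–3 → average rank (2+3)/2 = 2.5.
Rank 9 → value 141.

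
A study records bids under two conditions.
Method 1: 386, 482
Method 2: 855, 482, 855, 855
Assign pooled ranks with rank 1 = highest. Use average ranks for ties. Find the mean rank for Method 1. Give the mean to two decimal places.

5.25

Sorted (descending): 855, 855, 855, 482, 482, 386
The 3 values of 855 occupy positions 1–3 → average rank 2.
The 2 values of 482 occupy positions 4–5 → average rank (4+5)/2 = 4.5.
Method 1 values → pooled ranks: 386→6, 482→4.5
Mean rank = (6 + 4.5) / 2 = 5.25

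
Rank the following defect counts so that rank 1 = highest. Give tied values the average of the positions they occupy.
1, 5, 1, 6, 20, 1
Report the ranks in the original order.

Sorted (descending): 20, 6, 5, 1, 1, 1
The 3 values of 1 occupy positions 4–6 → average rank 5.

5, 3, 5, 2, 1, 5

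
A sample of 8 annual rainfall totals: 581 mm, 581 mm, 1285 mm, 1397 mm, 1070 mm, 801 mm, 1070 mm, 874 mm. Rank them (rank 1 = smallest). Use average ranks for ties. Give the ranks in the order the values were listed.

1.5, 1.5, 7, 8, 5.5, 3, 5.5, 4

Sorted (ascending): 581, 581, 801, 874, 1070, 1070, 1285, 1397
The 2 values of 581 occupy positions 1–2 → average rank (1+2)/2 = 1.5.
The 2 values of 1070 occupy positions 5–6 → average rank (5+6)/2 = 5.5.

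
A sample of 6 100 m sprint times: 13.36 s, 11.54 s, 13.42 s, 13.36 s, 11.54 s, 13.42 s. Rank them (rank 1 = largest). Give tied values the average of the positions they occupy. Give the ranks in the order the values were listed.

3.5, 5.5, 1.5, 3.5, 5.5, 1.5

Sorted (descending): 13.42, 13.42, 13.36, 13.36, 11.54, 11.54
The 2 values of 13.42 occupy positions 1–2 → average rank (1+2)/2 = 1.5.
The 2 values of 13.36 occupy positions 3–4 → average rank (3+4)/2 = 3.5.
The 2 values of 11.54 occupy positions 5–6 → average rank (5+6)/2 = 5.5.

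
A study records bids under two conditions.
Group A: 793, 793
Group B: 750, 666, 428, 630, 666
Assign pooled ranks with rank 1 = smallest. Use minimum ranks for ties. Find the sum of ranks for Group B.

14

Sorted (ascending): 428, 630, 666, 666, 750, 793, 793
The 2 values of 666 occupy positions 3–4 → each gets rank 3.
The 2 values of 793 occupy positions 6–7 → each gets rank 6.
Group B values → pooled ranks: 750→5, 666→3, 428→1, 630→2, 666→3
Rank sum = 5 + 3 + 1 + 2 + 3 = 14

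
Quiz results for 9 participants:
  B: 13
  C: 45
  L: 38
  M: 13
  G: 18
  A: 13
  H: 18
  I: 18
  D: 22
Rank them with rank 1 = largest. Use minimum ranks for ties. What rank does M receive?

Sorted (descending): 45, 38, 22, 18, 18, 18, 13, 13, 13
The 3 values of 18 occupy positions 4–6 → each gets rank 4.
The 3 values of 13 occupy positions 7–9 → each gets rank 7.
M has value 13 → rank 7.

7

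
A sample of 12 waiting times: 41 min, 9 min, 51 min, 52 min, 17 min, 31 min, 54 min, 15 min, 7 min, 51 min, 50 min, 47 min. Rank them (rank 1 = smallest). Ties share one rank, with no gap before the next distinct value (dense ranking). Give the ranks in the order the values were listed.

Sorted (ascending): 7, 9, 15, 17, 31, 41, 47, 50, 51, 51, 52, 54
The 2 values of 51 share dense rank 9.
Remaining distinct values take the next consecutive integers.

6, 2, 9, 10, 4, 5, 11, 3, 1, 9, 8, 7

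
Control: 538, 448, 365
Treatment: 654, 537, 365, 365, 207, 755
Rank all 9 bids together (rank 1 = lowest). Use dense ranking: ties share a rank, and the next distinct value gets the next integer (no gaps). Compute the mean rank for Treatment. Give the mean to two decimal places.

3.67

Sorted (ascending): 207, 365, 365, 365, 448, 537, 538, 654, 755
The 3 values of 365 share dense rank 2.
Remaining distinct values take the next consecutive integers.
Treatment values → pooled ranks: 654→6, 537→4, 365→2, 365→2, 207→1, 755→7
Mean rank = (6 + 4 + 2 + 2 + 1 + 7) / 6 = 3.67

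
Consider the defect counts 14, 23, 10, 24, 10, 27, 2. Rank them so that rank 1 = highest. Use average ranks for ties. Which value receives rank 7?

Sorted (descending): 27, 24, 23, 14, 10, 10, 2
The 2 values of 10 occupy positions 5–6 → average rank (5+6)/2 = 5.5.
Rank 7 → value 2.

2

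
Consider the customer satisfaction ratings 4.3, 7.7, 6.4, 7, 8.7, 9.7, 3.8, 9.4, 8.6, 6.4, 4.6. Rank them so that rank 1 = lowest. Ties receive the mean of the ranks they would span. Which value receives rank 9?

8.7

Sorted (ascending): 3.8, 4.3, 4.6, 6.4, 6.4, 7, 7.7, 8.6, 8.7, 9.4, 9.7
The 2 values of 6.4 occupy positions 4–5 → average rank (4+5)/2 = 4.5.
Rank 9 → value 8.7.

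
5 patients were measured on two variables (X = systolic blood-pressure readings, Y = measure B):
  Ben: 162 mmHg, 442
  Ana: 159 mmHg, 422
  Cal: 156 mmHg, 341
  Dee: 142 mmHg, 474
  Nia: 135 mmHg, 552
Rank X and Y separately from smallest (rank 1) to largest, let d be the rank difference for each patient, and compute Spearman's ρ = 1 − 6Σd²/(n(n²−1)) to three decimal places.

Ranks of variable 1: 5, 4, 3, 2, 1
Ranks of variable 2: 3, 2, 1, 4, 5
d = r₁ − r₂: 2, 2, 2, -2, -4
d²: 4, 4, 4, 4, 16; Σd² = 32
ρ = 1 − 6·32/(5·24) = 1 − 192/120 = -0.600

-0.600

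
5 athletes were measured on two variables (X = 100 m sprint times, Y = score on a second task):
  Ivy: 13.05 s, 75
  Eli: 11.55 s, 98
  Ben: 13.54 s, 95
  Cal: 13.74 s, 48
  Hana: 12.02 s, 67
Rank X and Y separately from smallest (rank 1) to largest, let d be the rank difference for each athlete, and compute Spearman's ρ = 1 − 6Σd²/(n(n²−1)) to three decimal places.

Ranks of variable 1: 3, 1, 4, 5, 2
Ranks of variable 2: 3, 5, 4, 1, 2
d = r₁ − r₂: 0, -4, 0, 4, 0
d²: 0, 16, 0, 16, 0; Σd² = 32
ρ = 1 − 6·32/(5·24) = 1 − 192/120 = -0.600

-0.600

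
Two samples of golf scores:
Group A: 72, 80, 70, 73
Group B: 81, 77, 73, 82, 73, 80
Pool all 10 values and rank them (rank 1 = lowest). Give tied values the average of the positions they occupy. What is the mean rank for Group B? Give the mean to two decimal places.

Sorted (ascending): 70, 72, 73, 73, 73, 77, 80, 80, 81, 82
The 3 values of 73 occupy positions 3–5 → average rank 4.
The 2 values of 80 occupy positions 7–8 → average rank (7+8)/2 = 7.5.
Group B values → pooled ranks: 81→9, 77→6, 73→4, 82→10, 73→4, 80→7.5
Mean rank = (9 + 6 + 4 + 10 + 4 + 7.5) / 6 = 6.75

6.75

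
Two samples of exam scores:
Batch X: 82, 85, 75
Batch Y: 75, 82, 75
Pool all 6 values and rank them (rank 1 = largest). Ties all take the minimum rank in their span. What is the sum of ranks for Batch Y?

Sorted (descending): 85, 82, 82, 75, 75, 75
The 2 values of 82 occupy positions 2–3 → each gets rank 2.
The 3 values of 75 occupy positions 4–6 → each gets rank 4.
Batch Y values → pooled ranks: 75→4, 82→2, 75→4
Rank sum = 4 + 2 + 4 = 10

10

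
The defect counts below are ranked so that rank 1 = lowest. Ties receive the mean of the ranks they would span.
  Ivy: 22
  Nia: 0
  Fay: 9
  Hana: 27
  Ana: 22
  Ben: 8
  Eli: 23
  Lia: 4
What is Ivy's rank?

Sorted (ascending): 0, 4, 8, 9, 22, 22, 23, 27
The 2 values of 22 occupy positions 5–6 → average rank (5+6)/2 = 5.5.
Ivy has value 22 → rank 5.5.

5.5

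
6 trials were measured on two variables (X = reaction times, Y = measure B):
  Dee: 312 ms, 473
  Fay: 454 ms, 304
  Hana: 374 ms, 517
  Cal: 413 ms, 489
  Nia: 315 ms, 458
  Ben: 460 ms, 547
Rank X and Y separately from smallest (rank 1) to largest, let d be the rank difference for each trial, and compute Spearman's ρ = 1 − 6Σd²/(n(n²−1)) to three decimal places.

0.314

Ranks of variable 1: 1, 5, 3, 4, 2, 6
Ranks of variable 2: 3, 1, 5, 4, 2, 6
d = r₁ − r₂: -2, 4, -2, 0, 0, 0
d²: 4, 16, 4, 0, 0, 0; Σd² = 24
ρ = 1 − 6·24/(6·35) = 1 − 144/210 = 0.314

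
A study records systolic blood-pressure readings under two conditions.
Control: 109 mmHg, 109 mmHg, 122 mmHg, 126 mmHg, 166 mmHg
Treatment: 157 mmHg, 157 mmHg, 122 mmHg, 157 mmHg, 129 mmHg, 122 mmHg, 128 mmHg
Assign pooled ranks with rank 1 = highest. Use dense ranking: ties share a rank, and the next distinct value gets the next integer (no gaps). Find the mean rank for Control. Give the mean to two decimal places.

Sorted (descending): 166, 157, 157, 157, 129, 128, 126, 122, 122, 122, 109, 109
The 3 values of 157 share dense rank 2.
The 3 values of 122 share dense rank 6.
The 2 values of 109 share dense rank 7.
Remaining distinct values take the next consecutive integers.
Control values → pooled ranks: 109→7, 109→7, 122→6, 126→5, 166→1
Mean rank = (7 + 7 + 6 + 5 + 1) / 5 = 5.20

5.20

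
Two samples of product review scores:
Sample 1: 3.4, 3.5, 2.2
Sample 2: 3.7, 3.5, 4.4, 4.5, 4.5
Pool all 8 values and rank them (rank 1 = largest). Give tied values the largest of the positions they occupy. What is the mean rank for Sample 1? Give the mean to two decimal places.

7.00

Sorted (descending): 4.5, 4.5, 4.4, 3.7, 3.5, 3.5, 3.4, 2.2
The 2 values of 4.5 occupy positions 1–2 → each gets rank 2.
The 2 values of 3.5 occupy positions 5–6 → each gets rank 6.
Sample 1 values → pooled ranks: 3.4→7, 3.5→6, 2.2→8
Mean rank = (7 + 6 + 8) / 3 = 7.00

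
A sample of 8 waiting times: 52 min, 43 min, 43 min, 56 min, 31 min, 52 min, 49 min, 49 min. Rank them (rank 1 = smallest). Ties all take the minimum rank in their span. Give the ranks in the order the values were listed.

Sorted (ascending): 31, 43, 43, 49, 49, 52, 52, 56
The 2 values of 43 occupy positions 2–3 → each gets rank 2.
The 2 values of 49 occupy positions 4–5 → each gets rank 4.
The 2 values of 52 occupy positions 6–7 → each gets rank 6.

6, 2, 2, 8, 1, 6, 4, 4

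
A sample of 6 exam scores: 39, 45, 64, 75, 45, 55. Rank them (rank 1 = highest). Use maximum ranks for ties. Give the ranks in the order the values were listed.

6, 5, 2, 1, 5, 3

Sorted (descending): 75, 64, 55, 45, 45, 39
The 2 values of 45 occupy positions 4–5 → each gets rank 5.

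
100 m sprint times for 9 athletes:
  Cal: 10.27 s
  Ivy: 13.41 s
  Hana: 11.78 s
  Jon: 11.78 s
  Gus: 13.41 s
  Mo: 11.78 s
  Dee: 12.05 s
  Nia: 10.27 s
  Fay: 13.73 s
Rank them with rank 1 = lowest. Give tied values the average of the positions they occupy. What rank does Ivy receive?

7.5

Sorted (ascending): 10.27, 10.27, 11.78, 11.78, 11.78, 12.05, 13.41, 13.41, 13.73
The 2 values of 10.27 occupy positions 1–2 → average rank (1+2)/2 = 1.5.
The 3 values of 11.78 occupy positions 3–5 → average rank 4.
The 2 values of 13.41 occupy positions 7–8 → average rank (7+8)/2 = 7.5.
Ivy has value 13.41 s → rank 7.5.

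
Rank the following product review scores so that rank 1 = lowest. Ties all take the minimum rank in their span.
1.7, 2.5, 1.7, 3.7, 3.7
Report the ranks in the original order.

Sorted (ascending): 1.7, 1.7, 2.5, 3.7, 3.7
The 2 values of 1.7 occupy positions 1–2 → each gets rank 1.
The 2 values of 3.7 occupy positions 4–5 → each gets rank 4.

1, 3, 1, 4, 4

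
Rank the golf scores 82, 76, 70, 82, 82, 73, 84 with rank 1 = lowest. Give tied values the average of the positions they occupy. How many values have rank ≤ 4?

3

Sorted (ascending): 70, 73, 76, 82, 82, 82, 84
The 3 values of 82 occupy positions 4–6 → average rank 5.
Ranks ≤ 4: {1, 2, 3} → 3 values.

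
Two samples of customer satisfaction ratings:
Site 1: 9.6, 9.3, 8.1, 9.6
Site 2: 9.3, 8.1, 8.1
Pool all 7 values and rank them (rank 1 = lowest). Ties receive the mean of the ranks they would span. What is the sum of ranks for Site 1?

Sorted (ascending): 8.1, 8.1, 8.1, 9.3, 9.3, 9.6, 9.6
The 3 values of 8.1 occupy positions 1–3 → average rank 2.
The 2 values of 9.3 occupy positions 4–5 → average rank (4+5)/2 = 4.5.
The 2 values of 9.6 occupy positions 6–7 → average rank (6+7)/2 = 6.5.
Site 1 values → pooled ranks: 9.6→6.5, 9.3→4.5, 8.1→2, 9.6→6.5
Rank sum = 6.5 + 4.5 + 2 + 6.5 = 19.5

19.5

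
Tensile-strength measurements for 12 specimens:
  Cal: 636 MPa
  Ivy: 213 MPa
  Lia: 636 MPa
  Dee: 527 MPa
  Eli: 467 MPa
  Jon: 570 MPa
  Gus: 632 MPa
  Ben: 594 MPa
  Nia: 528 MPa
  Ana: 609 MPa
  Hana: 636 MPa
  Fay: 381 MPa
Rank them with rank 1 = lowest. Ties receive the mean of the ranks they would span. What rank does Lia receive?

11

Sorted (ascending): 213, 381, 467, 527, 528, 570, 594, 609, 632, 636, 636, 636
The 3 values of 636 occupy positions 10–12 → average rank 11.
Lia has value 636 MPa → rank 11.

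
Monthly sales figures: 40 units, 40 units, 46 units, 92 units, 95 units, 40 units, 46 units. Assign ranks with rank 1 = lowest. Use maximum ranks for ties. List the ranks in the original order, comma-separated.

3, 3, 5, 6, 7, 3, 5

Sorted (ascending): 40, 40, 40, 46, 46, 92, 95
The 3 values of 40 occupy positions 1–3 → each gets rank 3.
The 2 values of 46 occupy positions 4–5 → each gets rank 5.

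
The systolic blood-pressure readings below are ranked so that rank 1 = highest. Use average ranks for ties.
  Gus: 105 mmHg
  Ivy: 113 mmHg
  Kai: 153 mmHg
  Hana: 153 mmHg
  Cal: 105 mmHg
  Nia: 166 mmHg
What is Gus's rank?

5.5

Sorted (descending): 166, 153, 153, 113, 105, 105
The 2 values of 153 occupy positions 2–3 → average rank (2+3)/2 = 2.5.
The 2 values of 105 occupy positions 5–6 → average rank (5+6)/2 = 5.5.
Gus has value 105 mmHg → rank 5.5.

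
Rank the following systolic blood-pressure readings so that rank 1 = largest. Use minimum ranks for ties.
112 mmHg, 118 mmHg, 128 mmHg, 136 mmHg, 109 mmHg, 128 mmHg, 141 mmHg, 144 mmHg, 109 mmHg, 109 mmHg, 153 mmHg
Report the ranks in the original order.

Sorted (descending): 153, 144, 141, 136, 128, 128, 118, 112, 109, 109, 109
The 2 values of 128 occupy positions 5–6 → each gets rank 5.
The 3 values of 109 occupy positions 9–11 → each gets rank 9.

8, 7, 5, 4, 9, 5, 3, 2, 9, 9, 1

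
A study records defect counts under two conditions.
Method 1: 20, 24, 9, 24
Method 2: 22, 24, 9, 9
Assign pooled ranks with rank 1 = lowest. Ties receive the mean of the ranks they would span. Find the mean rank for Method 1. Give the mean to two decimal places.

Sorted (ascending): 9, 9, 9, 20, 22, 24, 24, 24
The 3 values of 9 occupy positions 1–3 → average rank 2.
The 3 values of 24 occupy positions 6–8 → average rank 7.
Method 1 values → pooled ranks: 20→4, 24→7, 9→2, 24→7
Mean rank = (4 + 7 + 2 + 7) / 4 = 5.00

5.00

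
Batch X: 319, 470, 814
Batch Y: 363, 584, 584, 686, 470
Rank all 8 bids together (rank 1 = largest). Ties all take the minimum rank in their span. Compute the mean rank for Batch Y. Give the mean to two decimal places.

Sorted (descending): 814, 686, 584, 584, 470, 470, 363, 319
The 2 values of 584 occupy positions 3–4 → each gets rank 3.
The 2 values of 470 occupy positions 5–6 → each gets rank 5.
Batch Y values → pooled ranks: 363→7, 584→3, 584→3, 686→2, 470→5
Mean rank = (7 + 3 + 3 + 2 + 5) / 5 = 4.00

4.00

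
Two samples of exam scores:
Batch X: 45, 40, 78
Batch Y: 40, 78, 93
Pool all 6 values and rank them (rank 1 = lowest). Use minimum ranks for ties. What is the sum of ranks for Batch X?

Sorted (ascending): 40, 40, 45, 78, 78, 93
The 2 values of 40 occupy positions 1–2 → each gets rank 1.
The 2 values of 78 occupy positions 4–5 → each gets rank 4.
Batch X values → pooled ranks: 45→3, 40→1, 78→4
Rank sum = 3 + 1 + 4 = 8

8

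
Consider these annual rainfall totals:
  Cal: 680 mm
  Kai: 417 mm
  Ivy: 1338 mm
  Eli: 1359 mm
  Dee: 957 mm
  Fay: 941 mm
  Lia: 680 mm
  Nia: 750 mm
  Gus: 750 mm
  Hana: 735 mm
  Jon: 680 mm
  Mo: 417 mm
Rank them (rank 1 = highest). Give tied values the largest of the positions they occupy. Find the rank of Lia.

Sorted (descending): 1359, 1338, 957, 941, 750, 750, 735, 680, 680, 680, 417, 417
The 2 values of 750 occupy positions 5–6 → each gets rank 6.
The 3 values of 680 occupy positions 8–10 → each gets rank 10.
The 2 values of 417 occupy positions 11–12 → each gets rank 12.
Lia has value 680 mm → rank 10.

10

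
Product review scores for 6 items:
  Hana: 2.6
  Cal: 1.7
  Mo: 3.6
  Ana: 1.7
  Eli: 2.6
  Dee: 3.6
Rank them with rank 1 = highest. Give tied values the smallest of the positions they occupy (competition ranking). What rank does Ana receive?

5

Sorted (descending): 3.6, 3.6, 2.6, 2.6, 1.7, 1.7
The 2 values of 3.6 occupy positions 1–2 → each gets rank 1.
The 2 values of 2.6 occupy positions 3–4 → each gets rank 3.
The 2 values of 1.7 occupy positions 5–6 → each gets rank 5.
Ana has value 1.7 → rank 5.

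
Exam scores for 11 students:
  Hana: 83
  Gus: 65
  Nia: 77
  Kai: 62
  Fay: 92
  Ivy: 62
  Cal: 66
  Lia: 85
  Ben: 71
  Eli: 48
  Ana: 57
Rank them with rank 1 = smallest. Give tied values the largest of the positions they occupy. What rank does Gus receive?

5

Sorted (ascending): 48, 57, 62, 62, 65, 66, 71, 77, 83, 85, 92
The 2 values of 62 occupy positions 3–4 → each gets rank 4.
Gus has value 65 → rank 5.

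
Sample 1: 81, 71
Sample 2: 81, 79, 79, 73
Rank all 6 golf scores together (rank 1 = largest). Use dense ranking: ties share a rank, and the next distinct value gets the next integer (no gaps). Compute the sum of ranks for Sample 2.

Sorted (descending): 81, 81, 79, 79, 73, 71
The 2 values of 81 share dense rank 1.
The 2 values of 79 share dense rank 2.
Remaining distinct values take the next consecutive integers.
Sample 2 values → pooled ranks: 81→1, 79→2, 79→2, 73→3
Rank sum = 1 + 2 + 2 + 3 = 8

8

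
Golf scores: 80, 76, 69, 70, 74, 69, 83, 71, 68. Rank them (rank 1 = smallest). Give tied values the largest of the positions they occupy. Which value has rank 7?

76

Sorted (ascending): 68, 69, 69, 70, 71, 74, 76, 80, 83
The 2 values of 69 occupy positions 2–3 → each gets rank 3.
Rank 7 → value 76.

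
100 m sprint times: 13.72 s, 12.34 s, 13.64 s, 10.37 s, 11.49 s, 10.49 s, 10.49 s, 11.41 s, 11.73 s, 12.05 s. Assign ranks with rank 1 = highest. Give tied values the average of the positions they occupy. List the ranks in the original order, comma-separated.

Sorted (descending): 13.72, 13.64, 12.34, 12.05, 11.73, 11.49, 11.41, 10.49, 10.49, 10.37
The 2 values of 10.49 occupy positions 8–9 → average rank (8+9)/2 = 8.5.

1, 3, 2, 10, 6, 8.5, 8.5, 7, 5, 4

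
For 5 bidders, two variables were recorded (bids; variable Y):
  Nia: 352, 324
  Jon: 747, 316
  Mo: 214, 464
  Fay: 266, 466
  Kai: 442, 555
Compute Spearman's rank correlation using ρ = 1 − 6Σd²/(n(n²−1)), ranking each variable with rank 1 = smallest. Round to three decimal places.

Ranks of variable 1: 3, 5, 1, 2, 4
Ranks of variable 2: 2, 1, 3, 4, 5
d = r₁ − r₂: 1, 4, -2, -2, -1
d²: 1, 16, 4, 4, 1; Σd² = 26
ρ = 1 − 6·26/(5·24) = 1 − 156/120 = -0.300

-0.300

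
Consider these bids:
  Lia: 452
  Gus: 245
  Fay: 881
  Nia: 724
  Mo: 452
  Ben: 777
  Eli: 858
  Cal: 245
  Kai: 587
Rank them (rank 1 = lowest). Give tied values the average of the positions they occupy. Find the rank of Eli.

Sorted (ascending): 245, 245, 452, 452, 587, 724, 777, 858, 881
The 2 values of 245 occupy positions 1–2 → average rank (1+2)/2 = 1.5.
The 2 values of 452 occupy positions 3–4 → average rank (3+4)/2 = 3.5.
Eli has value 858 → rank 8.

8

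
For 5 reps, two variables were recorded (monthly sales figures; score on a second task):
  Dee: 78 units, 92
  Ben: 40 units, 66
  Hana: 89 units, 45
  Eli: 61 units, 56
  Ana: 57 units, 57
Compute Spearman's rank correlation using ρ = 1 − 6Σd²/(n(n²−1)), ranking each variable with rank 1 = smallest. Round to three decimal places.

-0.400

Ranks of variable 1: 4, 1, 5, 3, 2
Ranks of variable 2: 5, 4, 1, 2, 3
d = r₁ − r₂: -1, -3, 4, 1, -1
d²: 1, 9, 16, 1, 1; Σd² = 28
ρ = 1 − 6·28/(5·24) = 1 − 168/120 = -0.400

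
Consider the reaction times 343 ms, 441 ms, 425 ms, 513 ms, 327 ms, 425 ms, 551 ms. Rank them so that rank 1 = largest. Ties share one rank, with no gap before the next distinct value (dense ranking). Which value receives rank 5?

Sorted (descending): 551, 513, 441, 425, 425, 343, 327
The 2 values of 425 share dense rank 4.
Remaining distinct values take the next consecutive integers.
Rank 5 → value 343.

343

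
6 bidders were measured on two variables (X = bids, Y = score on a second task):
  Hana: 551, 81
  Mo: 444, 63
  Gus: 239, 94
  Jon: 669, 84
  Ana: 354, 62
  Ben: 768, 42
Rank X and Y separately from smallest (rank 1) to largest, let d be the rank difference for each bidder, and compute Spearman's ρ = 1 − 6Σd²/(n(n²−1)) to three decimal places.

Ranks of variable 1: 4, 3, 1, 5, 2, 6
Ranks of variable 2: 4, 3, 6, 5, 2, 1
d = r₁ − r₂: 0, 0, -5, 0, 0, 5
d²: 0, 0, 25, 0, 0, 25; Σd² = 50
ρ = 1 − 6·50/(6·35) = 1 − 300/210 = -0.429

-0.429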